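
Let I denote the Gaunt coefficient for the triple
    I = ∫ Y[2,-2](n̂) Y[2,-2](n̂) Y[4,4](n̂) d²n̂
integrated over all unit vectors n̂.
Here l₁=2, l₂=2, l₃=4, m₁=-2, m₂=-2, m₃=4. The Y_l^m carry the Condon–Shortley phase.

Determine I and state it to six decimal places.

0.337168

Checks pass: Σm=0; 8 even; l₃=4∈[0,4].
(2·2+1)(2·2+1)(2·4+1) = 225
Δ: 0! 4! 4! / 9! → 1/630
sum: t=0:+1/16 = 1/16
3j²(2 2 4; 0 0 0) = Δ·Π!·Σ² = 2/35  (sign +1)
sum: t=0:+1/576 = 1/576
3j²(2 2 4; -2 -2 4) = Δ·Π!·Σ² = 1/9  (sign +1)
combine: 4πI² = 225·2/35·1/9 = 10/7
take √, sign +1: I = 0.33716777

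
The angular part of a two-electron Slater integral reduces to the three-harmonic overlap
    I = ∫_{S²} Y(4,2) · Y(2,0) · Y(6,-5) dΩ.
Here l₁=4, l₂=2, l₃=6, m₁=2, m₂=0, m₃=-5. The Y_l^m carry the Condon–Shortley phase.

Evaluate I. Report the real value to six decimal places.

m-sum = 2 + 0 − 5 = -3 ≠ 0 ⇒ I = 0

0.000000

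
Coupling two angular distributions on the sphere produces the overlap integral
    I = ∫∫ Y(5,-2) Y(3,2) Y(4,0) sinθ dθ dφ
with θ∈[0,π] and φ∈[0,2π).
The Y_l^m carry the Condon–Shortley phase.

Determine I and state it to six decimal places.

m-sum 0 ✓  L=12 even ✓  2≤4≤8 ✓
Π(2lᵢ+1) = 11×7×9 = 693
triangle coeff Δ(5,3,4) = 1/180180
Σ_t [1,3]: t=1:−1/576 t=2:+1/144 t=3:−1/576 = 1/288
(3j)²=20/1001 [(5 3 4; 0 0 0)], sign=+1
Σ_t [3,4]: t=3:−1/576 t=4:+1/864 = -1/1728
(3j)²=5/1287 [(5 3 4; -2 2 0)], sign=-1
⇒ 4πI² = 100/1859
I = (-1)√(100/1859/(4π)) = -0.06542675

-0.065427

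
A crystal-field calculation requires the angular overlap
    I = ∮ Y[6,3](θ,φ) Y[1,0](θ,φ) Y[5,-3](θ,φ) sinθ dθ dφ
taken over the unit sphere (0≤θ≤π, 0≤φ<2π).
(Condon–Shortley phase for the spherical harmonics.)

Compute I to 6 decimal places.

m-sum 0 ✓  L=12 even ✓  5≤5≤7 ✓
Π(2lᵢ+1) = 13×3×11 = 429
triangle coeff Δ(6,1,5) = 1/858
Σ_t [1,1]: t=1:−1/14400 = -1/14400
(3j)²=6/143 [(6 1 5; 0 0 0)], sign=+1
Σ_t [1,1]: t=1:−1/80640 = -1/80640
(3j)²=9/286 [(6 1 5; 3 0 -3)], sign=-1
⇒ 4πI² = 81/143
I = (-1)√(81/143/(4π)) = -0.21230956

-0.212310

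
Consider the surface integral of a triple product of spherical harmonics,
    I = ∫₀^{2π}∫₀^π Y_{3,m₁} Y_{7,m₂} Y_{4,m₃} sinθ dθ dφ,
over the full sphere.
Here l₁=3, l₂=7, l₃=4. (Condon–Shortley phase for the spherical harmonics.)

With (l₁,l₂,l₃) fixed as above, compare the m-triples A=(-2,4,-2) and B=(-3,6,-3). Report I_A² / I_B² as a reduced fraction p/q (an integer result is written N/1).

Same 3,7,4: normalisation and zero-m 3j drop out of the ratio.
A: Δ: 6! 0! 8! / 15! → 1/45045; sum: t=5:−1/172800 = -1/172800; 3j²(3 7 4; -2 4 -2) = Δ·Π!·Σ² = 2/65  (sign -1)
B: Δ: 6! 0! 8! / 15! → 1/45045; sum: t=6:+1/3628800 = 1/3628800; 3j²(3 7 4; -3 6 -3) = Δ·Π!·Σ² = 4/105  (sign -1)
I_A²/I_B² = (2/65)/(4/105) = 21/26

21/26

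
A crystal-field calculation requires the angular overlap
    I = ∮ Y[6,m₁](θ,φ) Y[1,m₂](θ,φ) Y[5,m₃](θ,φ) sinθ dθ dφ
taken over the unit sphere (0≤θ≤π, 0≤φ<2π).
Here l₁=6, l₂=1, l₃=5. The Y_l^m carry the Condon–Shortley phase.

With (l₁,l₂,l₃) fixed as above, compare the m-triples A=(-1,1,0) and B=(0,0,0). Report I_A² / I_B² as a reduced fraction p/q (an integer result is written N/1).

7/12

l's match ⇒ only the (l;m) 3-j factors differ between A and B.
A: triangle coeff Δ(6,1,5) = 1/858; Σ_t [2,2]: t=2:+1/28800 = 1/28800; (3j)²=7/286 [(6 1 5; -1 1 0)], sign=-1
B: triangle coeff Δ(6,1,5) = 1/858; Σ_t [1,1]: t=1:−1/14400 = -1/14400; (3j)²=6/143 [(6 1 5; 0 0 0)], sign=+1
I_A²/I_B² = (7/286)/(6/143) = 7/12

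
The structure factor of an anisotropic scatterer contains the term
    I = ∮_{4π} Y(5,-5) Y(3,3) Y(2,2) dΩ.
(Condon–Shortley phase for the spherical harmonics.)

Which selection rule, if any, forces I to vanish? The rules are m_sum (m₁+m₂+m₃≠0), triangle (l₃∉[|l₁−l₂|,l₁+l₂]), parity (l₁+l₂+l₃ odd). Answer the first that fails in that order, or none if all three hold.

none

azimuthal sum: -5 + 3 + 2 = 0  ✓
2 ≤ 2 ≤ 8 (triangle on l)  ✓
L = 5 + 3 + 2 = 10 (even)  ✓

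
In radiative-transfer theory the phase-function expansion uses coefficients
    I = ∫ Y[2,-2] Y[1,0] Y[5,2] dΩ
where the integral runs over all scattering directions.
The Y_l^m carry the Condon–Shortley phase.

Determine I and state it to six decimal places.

|2−1|≤5≤2+1 violated ⇒ I = 0

0.000000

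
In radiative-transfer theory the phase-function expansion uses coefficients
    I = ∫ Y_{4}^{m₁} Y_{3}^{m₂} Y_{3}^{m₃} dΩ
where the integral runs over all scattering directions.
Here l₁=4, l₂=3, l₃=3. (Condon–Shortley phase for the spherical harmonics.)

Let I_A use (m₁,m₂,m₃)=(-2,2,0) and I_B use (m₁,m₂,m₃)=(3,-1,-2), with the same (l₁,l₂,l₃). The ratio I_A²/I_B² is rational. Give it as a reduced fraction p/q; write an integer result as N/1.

Same 4,3,3: normalisation and zero-m 3j drop out of the ratio.
A: Δ: 4! 4! 2! / 11! → 1/34650; sum: t=3:−1/72 t=4:+1/96 = -1/288; 3j²(4 3 3; -2 2 0) = Δ·Π!·Σ² = 1/462  (sign +1)
B: Δ: 4! 4! 2! / 11! → 1/34650; sum: t=0:+1/288 t=1:−1/144 = -1/288; 3j²(4 3 3; 3 -1 -2) = Δ·Π!·Σ² = 1/99  (sign +1)
I_A²/I_B² = (1/462)/(1/99) = 3/14

3/14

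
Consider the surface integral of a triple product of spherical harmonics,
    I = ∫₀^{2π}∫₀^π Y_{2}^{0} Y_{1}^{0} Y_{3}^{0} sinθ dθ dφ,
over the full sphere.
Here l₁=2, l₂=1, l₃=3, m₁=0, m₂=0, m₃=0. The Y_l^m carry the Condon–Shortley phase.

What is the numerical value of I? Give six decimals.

0.247767

m-sum 0 ✓  L=6 even ✓  1≤3≤3 ✓
Π(2lᵢ+1) = 5×3×7 = 105
triangle coeff Δ(2,1,3) = 1/105
Σ_t [0,0]: t=0:+1/4 = 1/4
(3j)²=3/35 [(2 1 3; 0 0 0)], sign=-1
(m-triple is (0,0,0) — same symbol as above.)
⇒ 4πI² = 27/35
I = (+1)√(27/35/(4π)) = 0.24776670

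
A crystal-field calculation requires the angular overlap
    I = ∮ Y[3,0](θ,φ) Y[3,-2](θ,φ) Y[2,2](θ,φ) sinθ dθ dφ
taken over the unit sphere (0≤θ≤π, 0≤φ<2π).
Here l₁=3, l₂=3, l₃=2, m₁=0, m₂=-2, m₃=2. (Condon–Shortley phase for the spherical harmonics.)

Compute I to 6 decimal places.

Rules hold: Σm=0, L=8 even, 0≤2≤6.
N = 7·7·5 = 245
Δ = 4!·2!·2!/9! = 1/3780
Racah Σ t=1..3: t=1:−1/24 t=2:+1/4 t=3:−1/24 = 1/6
⇒ 3j(3 3 2; 0 0 0)² = 4/105, sgn +1
Racah Σ t=1..1: t=1:−1/24 = -1/24
⇒ 3j(3 3 2; 0 -2 2)² = 1/21, sgn -1
4πI² = N·(3j₀)²·(3jₘ)² = 4/9
I = -1·√(0.444444/4π) = -0.18806319

-0.188063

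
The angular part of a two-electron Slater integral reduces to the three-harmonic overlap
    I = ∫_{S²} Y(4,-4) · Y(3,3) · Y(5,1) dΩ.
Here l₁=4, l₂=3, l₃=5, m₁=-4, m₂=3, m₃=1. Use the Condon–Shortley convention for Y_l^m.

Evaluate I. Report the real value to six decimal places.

Checks pass: Σm=0; 12 even; l₃=5∈[1,7].
(2·4+1)(2·3+1)(2·5+1) = 693
Δ: 2! 6! 4! / 13! → 1/180180
sum: t=0:+1/576 t=1:−1/144 t=2:+1/576 = -1/288
3j²(4 3 5; 0 0 0) = Δ·Π!·Σ² = 20/1001  (sign +1)
sum: t=2:+1/34560 = 1/34560
3j²(4 3 5; -4 3 1) = Δ·Π!·Σ² = 1/429  (sign +1)
combine: 4πI² = 693·20/1001·1/429 = 60/1859
take √, sign +1: I = 0.05067935

0.050679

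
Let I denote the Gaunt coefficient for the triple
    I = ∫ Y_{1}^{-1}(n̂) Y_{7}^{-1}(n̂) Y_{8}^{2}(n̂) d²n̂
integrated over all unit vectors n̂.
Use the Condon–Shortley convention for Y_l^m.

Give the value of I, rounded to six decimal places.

0.205254

Rules hold: Σm=0, L=16 even, 6≤8≤8.
N = 3·15·17 = 765
Δ = 0!·2!·14!/17! = 1/2040
Racah Σ t=0..0: t=0:+1/25401600 = 1/25401600
⇒ 3j(1 7 8; 0 0 0)² = 8/255, sgn +1
Racah Σ t=0..0: t=0:+1/58060800 = 1/58060800
⇒ 3j(1 7 8; -1 -1 2)² = 3/136, sgn +1
4πI² = N·(3j₀)²·(3jₘ)² = 9/17
I = +1·√(0.529412/4π) = 0.20525411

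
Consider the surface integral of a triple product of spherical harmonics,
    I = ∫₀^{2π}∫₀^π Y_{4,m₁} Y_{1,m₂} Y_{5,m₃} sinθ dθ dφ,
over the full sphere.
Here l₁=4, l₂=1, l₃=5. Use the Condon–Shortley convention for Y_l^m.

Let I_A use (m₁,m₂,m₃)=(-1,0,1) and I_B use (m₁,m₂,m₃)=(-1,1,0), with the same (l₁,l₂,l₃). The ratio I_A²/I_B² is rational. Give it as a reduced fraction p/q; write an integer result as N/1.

l's match ⇒ only the (l;m) 3-j factors differ between A and B.
A: triangle coeff Δ(4,1,5) = 1/495; Σ_t [0,0]: t=0:+1/720 = 1/720; (3j)²=8/165 [(4 1 5; -1 0 1)], sign=+1
B: triangle coeff Δ(4,1,5) = 1/495; Σ_t [0,0]: t=0:+1/1440 = 1/1440; (3j)²=2/99 [(4 1 5; -1 1 0)], sign=-1
I_A²/I_B² = (8/165)/(2/99) = 12/5

12/5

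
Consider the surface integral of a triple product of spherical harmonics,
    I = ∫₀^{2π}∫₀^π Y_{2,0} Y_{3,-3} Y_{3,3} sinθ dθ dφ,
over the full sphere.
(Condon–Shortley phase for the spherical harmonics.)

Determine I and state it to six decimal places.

m-sum 0 ✓  L=8 even ✓  1≤3≤5 ✓
Π(2lᵢ+1) = 5×7×7 = 245
triangle coeff Δ(2,3,3) = 1/3780
Σ_t [0,2]: t=0:+1/24 t=1:−1/4 t=2:+1/24 = -1/6
(3j)²=4/105 [(2 3 3; 0 0 0)], sign=+1
Σ_t [0,0]: t=0:+1/96 = 1/96
(3j)²=5/84 [(2 3 3; 0 -3 3)], sign=+1
⇒ 4πI² = 5/9
I = (+1)√(5/9/(4π)) = 0.21026104

0.210261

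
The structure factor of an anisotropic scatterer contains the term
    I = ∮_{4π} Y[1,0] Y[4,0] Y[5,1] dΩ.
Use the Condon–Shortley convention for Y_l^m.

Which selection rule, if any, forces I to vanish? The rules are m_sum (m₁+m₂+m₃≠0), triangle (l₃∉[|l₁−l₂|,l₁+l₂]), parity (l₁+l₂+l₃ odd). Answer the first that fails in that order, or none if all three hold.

m_sum

azimuthal sum: 0 + 0 + 1 = 1  ✗
3 ≤ 5 ≤ 5 (triangle on l)
L = 1 + 4 + 5 = 10 (even)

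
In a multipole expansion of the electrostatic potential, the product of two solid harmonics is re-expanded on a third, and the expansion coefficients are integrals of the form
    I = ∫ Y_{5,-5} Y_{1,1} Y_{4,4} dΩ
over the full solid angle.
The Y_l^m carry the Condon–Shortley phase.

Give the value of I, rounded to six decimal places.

Rules hold: Σm=0, L=10 even, 4≤4≤6.
N = 11·3·9 = 297
Δ = 2!·8!·0!/11! = 1/495
Racah Σ t=1..1: t=1:−1/576 = -1/576
⇒ 3j(5 1 4; 0 0 0)² = 5/99, sgn -1
Racah Σ t=2..2: t=2:+1/80640 = 1/80640
⇒ 3j(5 1 4; -5 1 4)² = 1/11, sgn +1
4πI² = N·(3j₀)²·(3jₘ)² = 15/11
I = -1·√(1.36364/4π) = -0.32941575

-0.329416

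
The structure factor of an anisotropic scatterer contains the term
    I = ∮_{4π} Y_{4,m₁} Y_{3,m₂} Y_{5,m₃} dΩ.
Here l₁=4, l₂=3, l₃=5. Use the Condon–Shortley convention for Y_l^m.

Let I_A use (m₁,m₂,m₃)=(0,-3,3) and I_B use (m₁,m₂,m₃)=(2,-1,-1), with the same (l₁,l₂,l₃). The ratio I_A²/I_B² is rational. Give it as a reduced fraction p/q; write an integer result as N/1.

6300/1849

Same 4,3,5: normalisation and zero-m 3j drop out of the ratio.
A: Δ: 2! 6! 4! / 13! → 1/180180; sum: t=0:+1/2304 = 1/2304; 3j²(4 3 5; 0 -3 3) = Δ·Π!·Σ² = 5/143  (sign +1)
B: Δ: 2! 6! 4! / 13! → 1/180180; sum: t=0:+1/384 t=1:−1/720 t=2:+1/34560 = 43/34560; 3j²(4 3 5; 2 -1 -1) = Δ·Π!·Σ² = 1849/180180  (sign +1)
I_A²/I_B² = (5/143)/(1849/180180) = 6300/1849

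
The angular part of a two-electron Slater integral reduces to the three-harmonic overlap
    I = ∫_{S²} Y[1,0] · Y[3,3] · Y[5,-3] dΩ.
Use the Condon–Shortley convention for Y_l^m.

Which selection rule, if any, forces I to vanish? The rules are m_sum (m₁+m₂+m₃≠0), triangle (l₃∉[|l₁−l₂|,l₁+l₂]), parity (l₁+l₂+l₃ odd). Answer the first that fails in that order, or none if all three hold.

Σmᵢ = 0  ✓
l₃∈[|l₁−l₂|,l₁+l₂]=[2,4], have l₃=5  ✗
Σlᵢ = 9 ⇒ odd

triangle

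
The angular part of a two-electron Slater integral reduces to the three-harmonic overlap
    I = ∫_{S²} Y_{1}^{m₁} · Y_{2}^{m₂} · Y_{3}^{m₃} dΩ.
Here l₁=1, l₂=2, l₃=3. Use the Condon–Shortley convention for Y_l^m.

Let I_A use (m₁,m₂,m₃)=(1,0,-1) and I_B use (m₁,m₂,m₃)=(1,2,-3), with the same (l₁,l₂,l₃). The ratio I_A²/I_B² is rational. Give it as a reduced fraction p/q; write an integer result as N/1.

Shared (l₁,l₂,l₃)=(1,2,3): N and (l;000)² cancel in I_A²/I_B².
A: Δ = 0!·2!·4!/7! = 1/105; Racah Σ t=0..0: t=0:+1/8 = 1/8; ⇒ 3j(1 2 3; 1 0 -1)² = 2/35, sgn +1
B: Δ = 0!·2!·4!/7! = 1/105; Racah Σ t=0..0: t=0:+1/48 = 1/48; ⇒ 3j(1 2 3; 1 2 -3)² = 1/7, sgn +1
I_A²/I_B² = (2/35)/(1/7) = 2/5

2/5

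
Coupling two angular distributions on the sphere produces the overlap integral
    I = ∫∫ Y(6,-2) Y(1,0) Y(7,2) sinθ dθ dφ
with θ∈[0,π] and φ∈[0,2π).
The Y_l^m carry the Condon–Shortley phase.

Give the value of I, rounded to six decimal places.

Checks pass: Σm=0; 14 even; l₃=7∈[5,7].
(2·6+1)(2·1+1)(2·7+1) = 585
Δ: 0! 12! 2! / 15! → 1/1365
sum: t=0:+1/518400 = 1/518400
3j²(6 1 7; 0 0 0) = Δ·Π!·Σ² = 7/195  (sign -1)
sum: t=0:+1/967680 = 1/967680
3j²(6 1 7; -2 0 2) = Δ·Π!·Σ² = 3/91  (sign -1)
combine: 4πI² = 585·7/195·3/91 = 9/13
take √, sign +1: I = 0.23471705

0.234717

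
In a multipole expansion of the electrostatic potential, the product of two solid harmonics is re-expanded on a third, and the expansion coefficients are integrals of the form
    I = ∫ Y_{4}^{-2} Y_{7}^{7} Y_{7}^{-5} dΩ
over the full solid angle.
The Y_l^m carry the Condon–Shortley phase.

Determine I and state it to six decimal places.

-0.164155

Checks pass: Σm=0; 18 even; l₃=7∈[3,11].
(2·4+1)(2·7+1)(2·7+1) = 2025
Δ: 4! 4! 10! / 19! → 1/58198140
sum: t=0:+1/17418240 t=1:−1/622080 t=2:+1/230400 t=3:−1/622080 t=4:+1/17418240 = 1/806400
3j²(4 7 7; 0 0 0) = Δ·Π!·Σ² = 2268/230945  (sign -1)
sum: t=4:+1/348364800 = 1/348364800
3j²(4 7 7; -2 7 -5) = Δ·Π!·Σ² = 11/646  (sign +1)
combine: 4πI² = 2025·2268/230945·11/646 = 459270/1356277
take √, sign -1: I = -0.16415530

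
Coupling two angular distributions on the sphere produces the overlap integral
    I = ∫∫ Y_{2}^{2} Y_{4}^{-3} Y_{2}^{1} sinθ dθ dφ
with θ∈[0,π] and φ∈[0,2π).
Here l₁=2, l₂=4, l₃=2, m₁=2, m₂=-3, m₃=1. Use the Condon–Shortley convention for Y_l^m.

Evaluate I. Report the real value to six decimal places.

-0.238414

m-sum 0 ✓  L=8 even ✓  2≤2≤6 ✓
Π(2lᵢ+1) = 5×9×5 = 225
triangle coeff Δ(2,4,2) = 1/630
Σ_t [2,2]: t=2:+1/16 = 1/16
(3j)²=2/35 [(2 4 2; 0 0 0)], sign=+1
Σ_t [0,0]: t=0:+1/144 = 1/144
(3j)²=1/18 [(2 4 2; 2 -3 1)], sign=-1
⇒ 4πI² = 5/7
I = (-1)√(5/7/(4π)) = -0.23841361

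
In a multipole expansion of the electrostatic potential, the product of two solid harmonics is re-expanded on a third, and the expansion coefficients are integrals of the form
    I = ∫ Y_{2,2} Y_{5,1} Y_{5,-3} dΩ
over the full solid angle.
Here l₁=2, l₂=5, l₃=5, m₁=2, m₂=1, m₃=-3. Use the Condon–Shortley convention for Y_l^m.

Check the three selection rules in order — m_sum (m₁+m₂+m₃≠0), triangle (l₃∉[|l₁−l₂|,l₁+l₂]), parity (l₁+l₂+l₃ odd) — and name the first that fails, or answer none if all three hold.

azimuthal sum: 2 + 1 − 3 = 0  ✓
3 ≤ 5 ≤ 7 (triangle on l)  ✓
L = 2 + 5 + 5 = 12 (even)  ✓

none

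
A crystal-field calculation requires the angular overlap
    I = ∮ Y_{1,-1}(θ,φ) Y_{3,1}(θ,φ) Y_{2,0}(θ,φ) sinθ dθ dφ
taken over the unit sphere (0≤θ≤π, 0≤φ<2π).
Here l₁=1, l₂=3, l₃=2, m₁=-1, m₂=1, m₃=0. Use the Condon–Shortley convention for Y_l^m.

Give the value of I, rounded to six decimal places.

-0.202301

m-sum 0 ✓  L=6 even ✓  2≤2≤4 ✓
Π(2lᵢ+1) = 3×7×5 = 105
triangle coeff Δ(1,3,2) = 1/105
Σ_t [1,1]: t=1:−1/4 = -1/4
(3j)²=3/35 [(1 3 2; 0 0 0)], sign=-1
Σ_t [2,2]: t=2:+1/8 = 1/8
(3j)²=2/35 [(1 3 2; -1 1 0)], sign=+1
⇒ 4πI² = 18/35
I = (-1)√(18/35/(4π)) = -0.20230066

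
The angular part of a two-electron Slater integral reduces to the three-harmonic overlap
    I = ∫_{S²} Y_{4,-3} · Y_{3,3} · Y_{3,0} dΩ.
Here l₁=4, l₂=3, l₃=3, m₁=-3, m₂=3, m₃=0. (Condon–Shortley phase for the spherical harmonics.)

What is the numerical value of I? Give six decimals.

Checks pass: Σm=0; 10 even; l₃=3∈[1,7].
(2·4+1)(2·3+1)(2·3+1) = 441
Δ: 4! 4! 2! / 11! → 1/34650
sum: t=1:−1/72 t=2:+1/16 t=3:−1/72 = 5/144
3j²(4 3 3; 0 0 0) = Δ·Π!·Σ² = 2/77  (sign -1)
sum: t=4:+1/288 = 1/288
3j²(4 3 3; -3 3 0) = Δ·Π!·Σ² = 1/22  (sign -1)
combine: 4πI² = 441·2/77·1/22 = 63/121
take √, sign +1: I = 0.20355073

0.203551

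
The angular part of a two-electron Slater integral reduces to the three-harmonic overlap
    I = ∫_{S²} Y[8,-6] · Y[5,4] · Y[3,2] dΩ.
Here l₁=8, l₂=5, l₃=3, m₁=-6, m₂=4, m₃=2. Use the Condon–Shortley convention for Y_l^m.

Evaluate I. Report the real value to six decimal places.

m-sum 0 ✓  L=16 even ✓  3≤3≤13 ✓
Π(2lᵢ+1) = 17×11×7 = 1309
triangle coeff Δ(8,5,3) = 1/136136
Σ_t [5,5]: t=5:−1/518400 = -1/518400
(3j)²=56/2431 [(8 5 3; 0 0 0)], sign=+1
Σ_t [9,9]: t=9:−1/43545600 = -1/43545600
(3j)²=1/34 [(8 5 3; -6 4 2)], sign=+1
⇒ 4πI² = 196/221
I = (+1)√(196/221/(4π)) = 0.26566049

0.265660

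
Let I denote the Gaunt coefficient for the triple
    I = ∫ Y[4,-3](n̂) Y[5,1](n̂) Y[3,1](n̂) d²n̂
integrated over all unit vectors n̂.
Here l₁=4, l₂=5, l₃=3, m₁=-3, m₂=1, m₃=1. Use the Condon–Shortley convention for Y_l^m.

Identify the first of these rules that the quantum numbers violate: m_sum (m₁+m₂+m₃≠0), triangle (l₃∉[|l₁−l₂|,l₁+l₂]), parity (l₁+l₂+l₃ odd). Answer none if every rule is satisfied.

m_sum

azimuthal sum: -3 + 1 + 1 = -1  ✗
1 ≤ 3 ≤ 9 (triangle on l)
L = 4 + 5 + 3 = 12 (even)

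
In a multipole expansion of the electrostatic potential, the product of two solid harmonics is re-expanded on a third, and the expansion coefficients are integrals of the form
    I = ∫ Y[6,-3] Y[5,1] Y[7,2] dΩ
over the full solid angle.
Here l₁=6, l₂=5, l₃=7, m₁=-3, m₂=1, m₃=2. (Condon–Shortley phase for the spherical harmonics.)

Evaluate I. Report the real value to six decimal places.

Checks pass: Σm=0; 18 even; l₃=7∈[1,11].
(2·6+1)(2·5+1)(2·7+1) = 2145
Δ: 4! 8! 6! / 19! → 1/174594420
sum: t=0:+1/4147200 t=1:−1/207360 t=2:+1/82944 t=3:−1/207360 t=4:+1/4147200 = 1/345600
3j²(6 5 7; 0 0 0) = Δ·Π!·Σ² = 420/46189  (sign -1)
sum: t=1:−1/29030400 t=2:+1/967680 t=3:−1/311040 t=4:+1/829440 = -11/10886400
3j²(6 5 7; -3 1 2) = Δ·Π!·Σ² = 1408/146965  (sign +1)
combine: 4πI² = 2145·420/46189·1408/146965 = 253440/1356277
take √, sign -1: I = -0.12194344

-0.121943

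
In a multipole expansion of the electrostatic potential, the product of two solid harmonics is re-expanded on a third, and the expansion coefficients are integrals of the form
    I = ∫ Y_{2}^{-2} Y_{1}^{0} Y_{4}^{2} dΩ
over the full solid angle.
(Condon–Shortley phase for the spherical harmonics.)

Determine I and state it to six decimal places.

l₃=4 ∉ [1,3] — triangle fails ⇒ I = 0

0.000000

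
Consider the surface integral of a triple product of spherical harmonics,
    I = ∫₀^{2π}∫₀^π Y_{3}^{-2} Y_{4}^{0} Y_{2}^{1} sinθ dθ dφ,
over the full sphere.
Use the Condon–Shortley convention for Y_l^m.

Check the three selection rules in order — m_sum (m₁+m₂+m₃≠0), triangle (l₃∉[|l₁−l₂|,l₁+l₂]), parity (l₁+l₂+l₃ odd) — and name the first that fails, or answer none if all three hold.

m₁+m₂+m₃ = -2 + 0 + 1 = -1  ✗
triangle: |3−4|=1 ≤ l₃=2 ≤ 3+4=7
parity: l₁+l₂+l₃ = 9 is odd

m_sum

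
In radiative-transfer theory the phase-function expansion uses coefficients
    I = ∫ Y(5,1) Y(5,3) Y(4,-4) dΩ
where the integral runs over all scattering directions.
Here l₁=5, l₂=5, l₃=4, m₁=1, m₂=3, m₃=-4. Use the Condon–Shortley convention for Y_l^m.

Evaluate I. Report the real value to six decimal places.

Rules hold: Σm=0, L=14 even, 0≤4≤10.
N = 11·11·9 = 1089
Δ = 6!·4!·4!/15! = 1/3153150
Racah Σ t=1..5: t=1:−1/69120 t=2:+1/1728 t=3:−1/576 t=4:+1/1728 t=5:−1/69120 = -7/11520
⇒ 3j(5 5 4; 0 0 0)² = 2/143, sgn -1
Racah Σ t=4..4: t=4:+1/27648 = 1/27648
⇒ 3j(5 5 4; 1 3 -4)² = 10/429, sgn +1
4πI² = N·(3j₀)²·(3jₘ)² = 60/169
I = -1·√(0.35503/4π) = -0.16808437

-0.168084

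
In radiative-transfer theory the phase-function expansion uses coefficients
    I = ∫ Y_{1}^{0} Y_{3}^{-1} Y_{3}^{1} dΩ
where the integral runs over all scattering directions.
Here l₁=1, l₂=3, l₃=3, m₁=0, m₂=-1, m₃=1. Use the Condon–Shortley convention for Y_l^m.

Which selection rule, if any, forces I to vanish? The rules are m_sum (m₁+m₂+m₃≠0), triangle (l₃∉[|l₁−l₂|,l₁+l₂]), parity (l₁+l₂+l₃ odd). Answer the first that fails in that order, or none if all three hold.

Σmᵢ = 0  ✓
l₃∈[|l₁−l₂|,l₁+l₂]=[2,4], have l₃=3  ✓
Σlᵢ = 7 ⇒ odd  ✗

parity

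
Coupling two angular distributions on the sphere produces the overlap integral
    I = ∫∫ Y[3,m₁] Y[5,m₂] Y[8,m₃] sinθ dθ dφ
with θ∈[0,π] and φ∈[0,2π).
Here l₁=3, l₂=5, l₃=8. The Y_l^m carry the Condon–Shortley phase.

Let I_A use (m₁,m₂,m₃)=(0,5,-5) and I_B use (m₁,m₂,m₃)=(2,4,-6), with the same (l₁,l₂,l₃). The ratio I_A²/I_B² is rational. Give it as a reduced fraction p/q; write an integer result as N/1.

l's match ⇒ only the (l;m) 3-j factors differ between A and B.
A: triangle coeff Δ(3,5,8) = 1/136136; Σ_t [0,0]: t=0:+1/130636800 = 1/130636800; (3j)²=1/476 [(3 5 8; 0 5 -5)], sign=-1
B: triangle coeff Δ(3,5,8) = 1/136136; Σ_t [0,0]: t=0:+1/43545600 = 1/43545600; (3j)²=1/34 [(3 5 8; 2 4 -6)], sign=+1
I_A²/I_B² = (1/476)/(1/34) = 1/14

1/14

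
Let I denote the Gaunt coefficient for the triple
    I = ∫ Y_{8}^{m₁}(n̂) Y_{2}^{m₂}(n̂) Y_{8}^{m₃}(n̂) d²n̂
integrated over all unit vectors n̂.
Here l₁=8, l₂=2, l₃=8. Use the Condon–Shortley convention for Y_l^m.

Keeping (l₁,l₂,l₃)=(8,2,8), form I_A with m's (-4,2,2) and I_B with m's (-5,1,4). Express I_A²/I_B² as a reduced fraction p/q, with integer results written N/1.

110/117

Shared (l₁,l₂,l₃)=(8,2,8): N and (l;000)² cancel in I_A²/I_B².
A: Δ = 2!·14!·2!/19! = 1/348840; Racah Σ t=2..2: t=2:+1/348364800 = 1/348364800; ⇒ 3j(8 2 8; -4 2 2)² = 11/646, sgn +1
B: Δ = 2!·14!·2!/19! = 1/348840; Racah Σ t=1..2: t=1:−1/1916006400 t=2:+1/479001600 = 1/638668800; ⇒ 3j(8 2 8; -5 1 4)² = 117/6460, sgn +1
I_A²/I_B² = (11/646)/(117/6460) = 110/117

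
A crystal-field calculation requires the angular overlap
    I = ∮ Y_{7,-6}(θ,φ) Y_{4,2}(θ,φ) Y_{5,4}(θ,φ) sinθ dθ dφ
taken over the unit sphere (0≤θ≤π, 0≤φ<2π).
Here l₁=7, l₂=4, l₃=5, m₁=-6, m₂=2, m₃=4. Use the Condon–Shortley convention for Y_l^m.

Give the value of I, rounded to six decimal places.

m-sum 0 ✓  L=16 even ✓  3≤5≤11 ✓
Π(2lᵢ+1) = 15×9×11 = 1485
triangle coeff Δ(7,4,5) = 1/6126120
Σ_t [2,4]: t=2:+1/69120 t=3:−1/20736 t=4:+1/69120 = -1/51840
(3j)²=280/21879 [(7 4 5; 0 0 0)], sign=+1
Σ_t [5,6]: t=5:−1/4838400 t=6:+1/7257600 = -1/14515200
(3j)²=3/1190 [(7 4 5; -6 2 4)], sign=+1
⇒ 4πI² = 180/3757
I = (+1)√(180/3757/(4π)) = 0.06174627

0.061746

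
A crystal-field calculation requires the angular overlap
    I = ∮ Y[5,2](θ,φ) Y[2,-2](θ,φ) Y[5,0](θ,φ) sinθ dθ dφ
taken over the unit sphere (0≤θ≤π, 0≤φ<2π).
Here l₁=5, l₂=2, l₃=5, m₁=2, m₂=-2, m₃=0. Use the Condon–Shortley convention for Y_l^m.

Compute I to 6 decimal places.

Checks pass: Σm=0; 12 even; l₃=5∈[3,7].
(2·5+1)(2·2+1)(2·5+1) = 605
Δ: 2! 8! 2! / 13! → 1/38610
sum: t=0:+1/2880 t=1:−1/576 t=2:+1/2880 = -1/960
3j²(5 2 5; 0 0 0) = Δ·Π!·Σ² = 10/429  (sign +1)
sum: t=0:+1/2880 = 1/2880
3j²(5 2 5; 2 -2 0) = Δ·Π!·Σ² = 14/429  (sign -1)
combine: 4πI² = 605·10/429·14/429 = 700/1521
take √, sign -1: I = -0.19137248

-0.191372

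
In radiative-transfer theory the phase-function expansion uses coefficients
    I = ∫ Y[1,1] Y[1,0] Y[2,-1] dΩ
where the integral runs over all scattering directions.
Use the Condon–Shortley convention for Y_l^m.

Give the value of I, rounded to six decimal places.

Rules hold: Σm=0, L=4 even, 0≤2≤2.
N = 3·3·5 = 45
Δ = 0!·2!·2!/5! = 1/30
Racah Σ t=0..0: t=0:+1/1 = 1/1
⇒ 3j(1 1 2; 0 0 0)² = 2/15, sgn +1
Racah Σ t=0..0: t=0:+1/2 = 1/2
⇒ 3j(1 1 2; 1 0 -1)² = 1/10, sgn -1
4πI² = N·(3j₀)²·(3jₘ)² = 3/5
I = -1·√(0.6/4π) = -0.21850969

-0.218510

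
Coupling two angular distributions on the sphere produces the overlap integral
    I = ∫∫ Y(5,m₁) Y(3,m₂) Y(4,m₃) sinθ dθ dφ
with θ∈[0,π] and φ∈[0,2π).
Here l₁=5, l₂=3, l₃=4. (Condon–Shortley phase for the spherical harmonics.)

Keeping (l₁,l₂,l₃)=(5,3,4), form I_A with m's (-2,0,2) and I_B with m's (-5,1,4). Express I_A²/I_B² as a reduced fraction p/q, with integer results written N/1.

1/70

Same 5,3,4: normalisation and zero-m 3j drop out of the ratio.
A: Δ: 4! 6! 2! / 13! → 1/180180; sum: t=1:−1/8640 t=2:+1/480 t=3:−1/576 = 1/4320; 3j²(5 3 4; -2 0 2) = Δ·Π!·Σ² = 1/2145  (sign +1)
B: Δ: 4! 6! 2! / 13! → 1/180180; sum: t=4:+1/34560 = 1/34560; 3j²(5 3 4; -5 1 4) = Δ·Π!·Σ² = 14/429  (sign +1)
I_A²/I_B² = (1/2145)/(14/429) = 1/70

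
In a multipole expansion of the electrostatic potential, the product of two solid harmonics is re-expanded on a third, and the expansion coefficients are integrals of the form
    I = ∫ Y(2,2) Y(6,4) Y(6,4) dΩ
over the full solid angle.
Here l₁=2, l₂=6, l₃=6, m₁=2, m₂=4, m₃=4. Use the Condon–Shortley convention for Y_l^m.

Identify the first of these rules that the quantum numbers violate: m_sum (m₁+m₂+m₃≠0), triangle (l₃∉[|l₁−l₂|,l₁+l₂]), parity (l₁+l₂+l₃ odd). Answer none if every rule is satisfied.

m₁+m₂+m₃ = 2 + 4 + 4 = 10  ✗
triangle: |2−6|=4 ≤ l₃=6 ≤ 2+6=8
parity: l₁+l₂+l₃ = 14 is even

m_sum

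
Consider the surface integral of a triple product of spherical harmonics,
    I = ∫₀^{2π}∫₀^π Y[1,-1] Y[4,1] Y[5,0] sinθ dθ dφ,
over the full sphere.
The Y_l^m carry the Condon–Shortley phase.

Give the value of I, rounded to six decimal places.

0.155288

m-sum 0 ✓  L=10 even ✓  3≤5≤5 ✓
Π(2lᵢ+1) = 3×9×11 = 297
triangle coeff Δ(1,4,5) = 1/495
Σ_t [0,0]: t=0:+1/576 = 1/576
(3j)²=5/99 [(1 4 5; 0 0 0)], sign=-1
Σ_t [0,0]: t=0:+1/1440 = 1/1440
(3j)²=2/99 [(1 4 5; -1 1 0)], sign=-1
⇒ 4πI² = 10/33
I = (+1)√(10/33/(4π)) = 0.15528807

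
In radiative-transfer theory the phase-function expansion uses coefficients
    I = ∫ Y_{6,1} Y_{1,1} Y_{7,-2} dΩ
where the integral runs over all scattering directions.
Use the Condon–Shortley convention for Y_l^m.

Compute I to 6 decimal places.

0.209937

Checks pass: Σm=0; 14 even; l₃=7∈[5,7].
(2·6+1)(2·1+1)(2·7+1) = 585
Δ: 0! 12! 2! / 15! → 1/1365
sum: t=0:+1/518400 = 1/518400
3j²(6 1 7; 0 0 0) = Δ·Π!·Σ² = 7/195  (sign -1)
sum: t=0:+1/1209600 = 1/1209600
3j²(6 1 7; 1 1 -2) = Δ·Π!·Σ² = 12/455  (sign -1)
combine: 4πI² = 585·7/195·12/455 = 36/65
take √, sign +1: I = 0.20993732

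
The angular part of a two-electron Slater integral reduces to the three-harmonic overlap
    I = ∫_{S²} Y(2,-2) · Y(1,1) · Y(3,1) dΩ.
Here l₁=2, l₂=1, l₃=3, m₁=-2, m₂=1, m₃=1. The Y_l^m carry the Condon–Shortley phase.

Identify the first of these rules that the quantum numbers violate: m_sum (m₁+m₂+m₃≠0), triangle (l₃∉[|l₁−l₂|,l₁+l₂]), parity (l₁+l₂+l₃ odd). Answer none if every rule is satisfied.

azimuthal sum: -2 + 1 + 1 = 0  ✓
1 ≤ 3 ≤ 3 (triangle on l)  ✓
L = 2 + 1 + 3 = 6 (even)  ✓

none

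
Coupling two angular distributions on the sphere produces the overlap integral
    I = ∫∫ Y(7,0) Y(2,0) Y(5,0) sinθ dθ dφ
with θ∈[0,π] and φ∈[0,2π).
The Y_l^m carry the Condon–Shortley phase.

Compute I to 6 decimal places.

m-sum 0 ✓  L=14 even ✓  5≤5≤9 ✓
Π(2lᵢ+1) = 15×5×11 = 825
triangle coeff Δ(7,2,5) = 1/15015
Σ_t [2,2]: t=2:+1/57600 = 1/57600
(3j)²=21/715 [(7 2 5; 0 0 0)], sign=-1
(m-triple is (0,0,0) — same symbol as above.)
⇒ 4πI² = 1323/1859
I = (+1)√(1323/1859/(4π)) = 0.23797717

0.237977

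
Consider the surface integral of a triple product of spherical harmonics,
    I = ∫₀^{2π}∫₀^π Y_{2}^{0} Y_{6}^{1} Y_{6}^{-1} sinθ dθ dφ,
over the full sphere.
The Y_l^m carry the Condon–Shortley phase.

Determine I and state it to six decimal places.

-0.149094

m-sum 0 ✓  L=14 even ✓  4≤6≤8 ✓
Π(2lᵢ+1) = 5×13×13 = 845
triangle coeff Δ(2,6,6) = 1/90090
Σ_t [0,2]: t=0:+1/69120 t=1:−1/14400 t=2:+1/69120 = -7/172800
(3j)²=14/715 [(2 6 6; 0 0 0)], sign=-1
Σ_t [0,2]: t=0:+1/120960 t=1:−1/17280 t=2:+1/57600 = -13/403200
(3j)²=13/770 [(2 6 6; 0 1 -1)], sign=+1
⇒ 4πI² = 169/605
I = (-1)√(169/605/(4π)) = -0.14909419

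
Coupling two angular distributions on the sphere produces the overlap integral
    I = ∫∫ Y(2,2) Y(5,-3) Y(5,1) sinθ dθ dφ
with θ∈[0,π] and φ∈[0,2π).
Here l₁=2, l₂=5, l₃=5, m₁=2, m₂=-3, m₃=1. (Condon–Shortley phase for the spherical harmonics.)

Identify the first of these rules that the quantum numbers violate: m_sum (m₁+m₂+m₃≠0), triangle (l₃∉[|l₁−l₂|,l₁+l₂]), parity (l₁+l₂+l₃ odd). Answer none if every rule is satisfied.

none

m₁+m₂+m₃ = 2 − 3 + 1 = 0  ✓
triangle: |2−5|=3 ≤ l₃=5 ≤ 2+5=7  ✓
parity: l₁+l₂+l₃ = 12 is even  ✓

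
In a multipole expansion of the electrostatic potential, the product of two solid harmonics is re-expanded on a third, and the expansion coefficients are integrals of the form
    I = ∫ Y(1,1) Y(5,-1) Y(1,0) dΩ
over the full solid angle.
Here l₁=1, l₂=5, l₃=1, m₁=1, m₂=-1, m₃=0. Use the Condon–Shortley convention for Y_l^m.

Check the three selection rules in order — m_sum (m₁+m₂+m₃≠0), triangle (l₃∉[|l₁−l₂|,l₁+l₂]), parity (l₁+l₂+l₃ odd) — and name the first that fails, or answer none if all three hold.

triangle

Σmᵢ = 0  ✓
l₃∈[|l₁−l₂|,l₁+l₂]=[4,6], have l₃=1  ✗
Σlᵢ = 7 ⇒ odd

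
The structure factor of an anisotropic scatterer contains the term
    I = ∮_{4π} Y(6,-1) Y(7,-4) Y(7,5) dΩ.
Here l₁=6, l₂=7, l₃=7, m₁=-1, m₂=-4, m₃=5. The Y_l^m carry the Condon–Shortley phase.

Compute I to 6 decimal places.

Rules hold: Σm=0, L=20 even, 1≤7≤13.
N = 13·15·15 = 2925
Δ = 6!·6!·8!/21! = 1/2444321880
Racah Σ t=0..6: t=0:+1/2612736000 t=1:−1/20736000 t=2:+1/1658880 t=3:−1/746496 t=4:+1/1658880 t=5:−1/20736000 t=6:+1/2612736000 = -1/4354560
⇒ 3j(6 7 7; 0 0 0)² = 1000/138567, sgn +1
Racah Σ t=1..3: t=1:−1/124416000 t=2:+1/29030400 t=3:−1/69672960 = 1/82944000
⇒ 3j(6 7 7; -1 -4 5)² = 693/83980, sgn +1
4πI² = N·(3j₀)²·(3jₘ)² = 236250/1356277
I = +1·√(0.17419/4π) = 0.11773532

0.117735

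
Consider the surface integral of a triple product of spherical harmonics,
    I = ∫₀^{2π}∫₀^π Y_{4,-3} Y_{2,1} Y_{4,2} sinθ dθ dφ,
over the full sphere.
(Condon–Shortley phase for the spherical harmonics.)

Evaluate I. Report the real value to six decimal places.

-0.187702

Checks pass: Σm=0; 10 even; l₃=4∈[2,6].
(2·4+1)(2·2+1)(2·4+1) = 405
Δ: 2! 6! 2! / 11! → 1/13860
sum: t=0:+1/192 t=1:−1/36 t=2:+1/192 = -5/288
3j²(4 2 4; 0 0 0) = Δ·Π!·Σ² = 20/693  (sign -1)
sum: t=1:−1/1440 t=2:+1/240 = 1/288
3j²(4 2 4; -3 1 2) = Δ·Π!·Σ² = 5/132  (sign +1)
combine: 4πI² = 405·20/693·5/132 = 375/847
take √, sign -1: I = -0.18770204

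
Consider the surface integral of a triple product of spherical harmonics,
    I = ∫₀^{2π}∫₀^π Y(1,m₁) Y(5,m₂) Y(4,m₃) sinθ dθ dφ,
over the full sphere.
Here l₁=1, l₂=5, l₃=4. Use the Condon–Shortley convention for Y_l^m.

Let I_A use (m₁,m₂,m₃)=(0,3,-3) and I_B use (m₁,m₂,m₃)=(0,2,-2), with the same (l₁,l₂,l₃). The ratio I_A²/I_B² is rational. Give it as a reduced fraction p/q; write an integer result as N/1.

l's match ⇒ only the (l;m) 3-j factors differ between A and B.
A: triangle coeff Δ(1,5,4) = 1/495; Σ_t [1,1]: t=1:−1/5040 = -1/5040; (3j)²=16/495 [(1 5 4; 0 3 -3)], sign=+1
B: triangle coeff Δ(1,5,4) = 1/495; Σ_t [1,1]: t=1:−1/1440 = -1/1440; (3j)²=7/165 [(1 5 4; 0 2 -2)], sign=-1
I_A²/I_B² = (16/495)/(7/165) = 16/21

16/21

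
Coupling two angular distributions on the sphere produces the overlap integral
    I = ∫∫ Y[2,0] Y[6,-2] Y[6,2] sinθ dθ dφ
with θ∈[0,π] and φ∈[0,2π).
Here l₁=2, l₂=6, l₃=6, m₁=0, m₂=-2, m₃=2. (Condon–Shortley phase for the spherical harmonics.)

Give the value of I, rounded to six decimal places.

Rules hold: Σm=0, L=14 even, 4≤6≤8.
N = 5·13·13 = 845
Δ = 2!·2!·10!/15! = 1/90090
Racah Σ t=0..2: t=0:+1/69120 t=1:−1/14400 t=2:+1/69120 = -7/172800
⇒ 3j(2 6 6; 0 0 0)² = 14/715, sgn -1
Racah Σ t=0..2: t=0:+1/69120 t=1:−1/30240 t=2:+1/322560 = -1/64512
⇒ 3j(2 6 6; 0 -2 2)² = 10/1001, sgn -1
4πI² = N·(3j₀)²·(3jₘ)² = 20/121
I = +1·√(0.165289/4π) = 0.11468784

0.114688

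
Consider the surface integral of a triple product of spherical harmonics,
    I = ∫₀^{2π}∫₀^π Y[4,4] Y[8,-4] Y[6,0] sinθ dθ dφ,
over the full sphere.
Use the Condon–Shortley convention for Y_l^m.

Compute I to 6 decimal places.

-0.169682

m-sum 0 ✓  L=18 even ✓  4≤6≤12 ✓
Π(2lᵢ+1) = 9×17×13 = 1989
triangle coeff Δ(4,8,6) = 1/23279256
Σ_t [2,4]: t=2:+1/1658880 t=3:−1/518400 t=4:+1/1658880 = -1/1382400
(3j)²=504/46189 [(4 8 6; 0 0 0)], sign=-1
Σ_t [0,0]: t=0:+1/24883200 = 1/24883200
(3j)²=70/4199 [(4 8 6; 4 -4 0)], sign=+1
⇒ 4πI² = 317520/877591
I = (-1)√(317520/877591/(4π)) = -0.16968151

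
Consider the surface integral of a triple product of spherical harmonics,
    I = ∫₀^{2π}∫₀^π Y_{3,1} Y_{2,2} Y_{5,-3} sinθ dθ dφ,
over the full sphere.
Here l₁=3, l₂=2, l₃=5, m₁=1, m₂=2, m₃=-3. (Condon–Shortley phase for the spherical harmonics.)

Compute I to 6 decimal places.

-0.200476

Checks pass: Σm=0; 10 even; l₃=5∈[1,5].
(2·3+1)(2·2+1)(2·5+1) = 385
Δ: 0! 6! 4! / 11! → 1/2310
sum: t=0:+1/144 = 1/144
3j²(3 2 5; 0 0 0) = Δ·Π!·Σ² = 10/231  (sign -1)
sum: t=0:+1/1152 = 1/1152
3j²(3 2 5; 1 2 -3) = Δ·Π!·Σ² = 1/33  (sign +1)
combine: 4πI² = 385·10/231·1/33 = 50/99
take √, sign -1: I = -0.20047604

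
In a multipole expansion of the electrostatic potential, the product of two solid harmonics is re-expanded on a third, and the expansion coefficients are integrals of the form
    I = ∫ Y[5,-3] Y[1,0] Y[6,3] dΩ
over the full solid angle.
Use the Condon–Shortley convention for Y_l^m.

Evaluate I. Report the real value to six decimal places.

Rules hold: Σm=0, L=12 even, 4≤6≤6.
N = 11·3·13 = 429
Δ = 0!·10!·2!/13! = 1/858
Racah Σ t=0..0: t=0:+1/14400 = 1/14400
⇒ 3j(5 1 6; 0 0 0)² = 6/143, sgn +1
Racah Σ t=0..0: t=0:+1/80640 = 1/80640
⇒ 3j(5 1 6; -3 0 3)² = 9/286, sgn -1
4πI² = N·(3j₀)²·(3jₘ)² = 81/143
I = -1·√(0.566434/4π) = -0.21230956

-0.212310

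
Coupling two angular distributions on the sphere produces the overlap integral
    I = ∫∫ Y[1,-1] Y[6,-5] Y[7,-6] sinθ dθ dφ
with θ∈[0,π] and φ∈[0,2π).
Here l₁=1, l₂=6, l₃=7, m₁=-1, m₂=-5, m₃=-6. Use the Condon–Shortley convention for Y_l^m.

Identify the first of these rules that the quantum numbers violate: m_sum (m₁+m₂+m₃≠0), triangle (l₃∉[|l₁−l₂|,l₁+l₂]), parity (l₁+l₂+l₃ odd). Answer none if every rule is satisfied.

m₁+m₂+m₃ = -1 − 5 − 6 = -12  ✗
triangle: |1−6|=5 ≤ l₃=7 ≤ 1+6=7
parity: l₁+l₂+l₃ = 14 is even

m_sum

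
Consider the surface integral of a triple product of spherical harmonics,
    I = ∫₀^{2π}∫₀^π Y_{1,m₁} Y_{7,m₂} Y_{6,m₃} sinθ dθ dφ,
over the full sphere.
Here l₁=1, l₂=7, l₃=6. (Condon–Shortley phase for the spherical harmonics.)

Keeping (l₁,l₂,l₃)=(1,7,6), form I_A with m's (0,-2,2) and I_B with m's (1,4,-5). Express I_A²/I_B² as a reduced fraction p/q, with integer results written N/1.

Same 1,7,6: normalisation and zero-m 3j drop out of the ratio.
A: Δ: 2! 0! 12! / 15! → 1/1365; sum: t=1:−1/967680 = -1/967680; 3j²(1 7 6; 0 -2 2) = Δ·Π!·Σ² = 3/91  (sign -1)
B: Δ: 2! 0! 12! / 15! → 1/1365; sum: t=0:+1/79833600 = 1/79833600; 3j²(1 7 6; 1 4 -5) = Δ·Π!·Σ² = 1/455  (sign -1)
I_A²/I_B² = (3/91)/(1/455) = 15/1

15/1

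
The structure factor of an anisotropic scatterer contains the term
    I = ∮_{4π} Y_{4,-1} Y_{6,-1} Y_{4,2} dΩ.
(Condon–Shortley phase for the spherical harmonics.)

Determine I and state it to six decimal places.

0.097783

Checks pass: Σm=0; 14 even; l₃=4∈[2,10].
(2·4+1)(2·6+1)(2·4+1) = 1053
Δ: 6! 2! 6! / 15! → 1/1261260
sum: t=2:+1/4608 t=3:−1/1296 t=4:+1/4608 = -7/20736
3j²(4 6 4; 0 0 0) = Δ·Π!·Σ² = 20/1287  (sign -1)
sum: t=3:−1/3456 t=4:+1/5760 t=5:−1/172800 = -7/57600
3j²(4 6 4; -1 -1 2) = Δ·Π!·Σ² = 21/2860  (sign -1)
combine: 4πI² = 1053·20/1287·21/2860 = 189/1573
take √, sign +1: I = 0.09778261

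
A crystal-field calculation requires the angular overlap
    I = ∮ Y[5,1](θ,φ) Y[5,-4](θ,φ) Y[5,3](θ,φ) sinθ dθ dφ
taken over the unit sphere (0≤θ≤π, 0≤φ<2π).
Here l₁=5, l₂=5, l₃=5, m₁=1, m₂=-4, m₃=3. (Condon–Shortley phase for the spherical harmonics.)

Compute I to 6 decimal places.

0.000000

l₁+l₂+l₃=15 is odd: 3j(l;000)=0 ⇒ I=0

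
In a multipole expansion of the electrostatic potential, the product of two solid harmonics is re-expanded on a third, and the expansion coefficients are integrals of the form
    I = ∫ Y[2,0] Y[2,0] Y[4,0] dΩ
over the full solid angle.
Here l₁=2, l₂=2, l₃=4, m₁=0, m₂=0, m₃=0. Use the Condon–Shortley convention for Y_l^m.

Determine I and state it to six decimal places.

Rules hold: Σm=0, L=8 even, 0≤4≤4.
N = 5·5·9 = 225
Δ = 0!·4!·4!/9! = 1/630
Racah Σ t=0..0: t=0:+1/16 = 1/16
⇒ 3j(2 2 4; 0 0 0)² = 2/35, sgn +1
(m-triple is (0,0,0) — same symbol as above.)
4πI² = N·(3j₀)²·(3jₘ)² = 36/49
I = +1·√(0.734694/4π) = 0.24179554

0.241796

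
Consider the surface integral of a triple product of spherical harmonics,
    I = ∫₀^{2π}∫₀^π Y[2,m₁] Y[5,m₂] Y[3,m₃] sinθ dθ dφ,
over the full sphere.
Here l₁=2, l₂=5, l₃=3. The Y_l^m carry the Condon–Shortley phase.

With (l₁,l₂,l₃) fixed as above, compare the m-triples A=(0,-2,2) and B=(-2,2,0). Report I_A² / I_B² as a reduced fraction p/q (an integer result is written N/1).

Same 2,5,3: normalisation and zero-m 3j drop out of the ratio.
A: Δ: 4! 0! 6! / 11! → 1/2310; sum: t=2:+1/480 = 1/480; 3j²(2 5 3; 0 -2 2) = Δ·Π!·Σ² = 3/110  (sign -1)
B: Δ: 4! 0! 6! / 11! → 1/2310; sum: t=4:+1/864 = 1/864; 3j²(2 5 3; -2 2 0) = Δ·Π!·Σ² = 1/66  (sign -1)
I_A²/I_B² = (3/110)/(1/66) = 9/5

9/5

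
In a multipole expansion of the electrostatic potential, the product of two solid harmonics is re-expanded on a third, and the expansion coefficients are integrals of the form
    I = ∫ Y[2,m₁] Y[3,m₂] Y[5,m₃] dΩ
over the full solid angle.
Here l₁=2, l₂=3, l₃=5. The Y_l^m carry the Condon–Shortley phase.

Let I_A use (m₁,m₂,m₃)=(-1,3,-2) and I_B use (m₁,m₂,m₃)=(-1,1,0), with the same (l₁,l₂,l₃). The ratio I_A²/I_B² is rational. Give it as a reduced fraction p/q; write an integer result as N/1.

7/50

Same 2,3,5: normalisation and zero-m 3j drop out of the ratio.
A: Δ: 0! 4! 6! / 11! → 1/2310; sum: t=0:+1/4320 = 1/4320; 3j²(2 3 5; -1 3 -2) = Δ·Π!·Σ² = 1/330  (sign -1)
B: Δ: 0! 4! 6! / 11! → 1/2310; sum: t=0:+1/288 = 1/288; 3j²(2 3 5; -1 1 0) = Δ·Π!·Σ² = 5/231  (sign -1)
I_A²/I_B² = (1/330)/(5/231) = 7/50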